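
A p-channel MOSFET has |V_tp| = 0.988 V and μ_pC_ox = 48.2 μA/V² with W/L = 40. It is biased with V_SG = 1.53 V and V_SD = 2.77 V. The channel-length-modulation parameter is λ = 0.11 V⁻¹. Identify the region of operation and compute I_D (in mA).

Saturation; I_D = 0.369 mA

k_p = μ_pC_ox · (W/L) = 1.928 mA/V².
V_ov = V_SG − |V_tp| = 1.53 − 0.988 = 0.542 V.
Since V_SD = 2.77 V ≥ V_ov = 0.542 V, the device is in saturation.
I_D = ½ k_p V_ov² (1 + λ V_SD) = 0.5 × 1.928 × 0.542² × (1 + 0.11 × 2.77) = 0.369 mA.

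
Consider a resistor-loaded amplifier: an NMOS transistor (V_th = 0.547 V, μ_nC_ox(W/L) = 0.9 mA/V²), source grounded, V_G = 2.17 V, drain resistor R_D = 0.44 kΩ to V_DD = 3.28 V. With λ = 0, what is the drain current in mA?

V_GS = V_G = 2.17 V, so V_ov = 2.17 − 0.547 = 1.62 V.
Assume saturation: I_D = ½ k_n V_ov² = 0.5 × 0.9 × 1.62² = 1.19 mA, giving V_DS = V_DD − I_D R_D = 3.28 − 1.19 × 0.44 = 2.76 V.
V_DS = 2.76 V ≥ V_ov = 1.62 V, confirming saturation.

I_D = 1.19 mA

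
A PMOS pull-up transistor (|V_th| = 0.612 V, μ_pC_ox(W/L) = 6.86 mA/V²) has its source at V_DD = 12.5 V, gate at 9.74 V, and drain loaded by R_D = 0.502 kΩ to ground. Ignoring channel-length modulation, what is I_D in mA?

I_D = 15.8 mA

V_SG = V_DD − V_G = 12.5 − 9.74 = 2.76 V, so V_ov = 2.76 − 0.612 = 2.15 V.
Assume saturation: I_D = ½ k_p V_ov² = 0.5 × 6.86 × 2.15² = 15.8 mA, giving V_SD = V_DD − I_D R_D = 12.5 − 15.8 × 0.502 = 4.56 V.
V_SD = 4.56 V ≥ V_ov = 2.15 V, confirming saturation.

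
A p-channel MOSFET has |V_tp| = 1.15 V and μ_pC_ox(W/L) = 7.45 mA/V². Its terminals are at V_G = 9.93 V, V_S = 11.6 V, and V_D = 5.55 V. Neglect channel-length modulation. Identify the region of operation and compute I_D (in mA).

Saturation; I_D = 1.01 mA

V_SG = V_S − V_G = 11.6 − 9.93 = 1.67 V; V_SD = V_S − V_D = 11.6 − 5.55 = 6.05 V.
V_ov = V_SG − |V_tp| = 1.67 − 1.15 = 0.52 V.
Since V_SD = 6.05 V ≥ V_ov = 0.52 V, the device is in saturation.
I_D = ½ k_p V_ov² = 0.5 × 7.45 × 0.52² = 1.01 mA.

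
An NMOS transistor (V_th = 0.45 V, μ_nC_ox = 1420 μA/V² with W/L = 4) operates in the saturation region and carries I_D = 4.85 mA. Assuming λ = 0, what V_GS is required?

V_GS = 1.76 V

k_n = μ_nC_ox · (W/L) = 5.68 mA/V².
In saturation I_D = ½ k_n (V_GS − V_th)², so V_GS − V_th = √(2 I_D / k_n) = √(2 × 4.85 / 5.68) = 1.31 V.
V_GS = 0.45 + 1.31 = 1.76 V.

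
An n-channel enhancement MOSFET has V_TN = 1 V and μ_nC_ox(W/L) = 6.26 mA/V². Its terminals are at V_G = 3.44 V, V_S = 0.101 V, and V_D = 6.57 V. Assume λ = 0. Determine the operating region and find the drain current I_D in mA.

Saturation; I_D = 17.1 mA

V_GS = V_G − V_S = 3.44 − 0.101 = 3.34 V; V_DS = V_D − V_S = 6.57 − 0.101 = 6.47 V.
V_ov = V_GS − V_TN = 3.34 − 1 = 2.34 V.
Since V_DS = 6.47 V ≥ V_ov = 2.34 V, the device is in saturation.
I_D = ½ k_n V_ov² = 0.5 × 6.26 × 2.34² = 17.1 mA.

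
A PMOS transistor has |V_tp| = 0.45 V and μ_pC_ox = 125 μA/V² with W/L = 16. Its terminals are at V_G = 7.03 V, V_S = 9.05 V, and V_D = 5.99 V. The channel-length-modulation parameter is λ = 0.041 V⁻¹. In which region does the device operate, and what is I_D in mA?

Saturation; I_D = 2.77 mA

V_SG = V_S − V_G = 9.05 − 7.03 = 2.02 V; V_SD = V_S − V_D = 9.05 − 5.99 = 3.06 V.
k_p = μ_pC_ox · (W/L) = 2 mA/V².
V_ov = V_SG − |V_tp| = 2.02 − 0.45 = 1.57 V.
Since V_SD = 3.06 V ≥ V_ov = 1.57 V, the device is in saturation.
I_D = ½ k_p V_ov² (1 + λ V_SD) = 0.5 × 2 × 1.57² × (1 + 0.041 × 3.06) = 2.77 mA.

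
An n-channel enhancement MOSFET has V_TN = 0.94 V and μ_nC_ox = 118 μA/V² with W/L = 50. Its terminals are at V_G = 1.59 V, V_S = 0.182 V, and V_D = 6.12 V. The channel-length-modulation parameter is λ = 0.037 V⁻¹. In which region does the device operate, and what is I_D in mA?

V_GS = V_G − V_S = 1.59 − 0.182 = 1.41 V; V_DS = V_D − V_S = 6.12 − 0.182 = 5.94 V.
k_n = μ_nC_ox · (W/L) = 5.9 mA/V².
V_ov = V_GS − V_TN = 1.41 − 0.94 = 0.468 V.
Since V_DS = 5.94 V ≥ V_ov = 0.468 V, the device is in saturation.
I_D = ½ k_n V_ov² (1 + λ V_DS) = 0.5 × 5.9 × 0.468² × (1 + 0.037 × 5.94) = 0.788 mA.

Saturation; I_D = 0.788 mA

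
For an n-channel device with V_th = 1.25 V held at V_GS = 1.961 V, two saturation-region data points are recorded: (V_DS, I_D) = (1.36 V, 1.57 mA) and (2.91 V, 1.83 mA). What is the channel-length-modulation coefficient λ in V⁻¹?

With V_GS fixed, I_D ∝ (1 + λ V_DS) in saturation, so I_D2/I_D1 = (1 + λ V_DS2)/(1 + λ V_DS1).
1.83/1.57 = 1.166 = (1 + 2.91 λ)/(1 + 1.36 λ).
Solving: λ (I_D1 V_DS2 − I_D2 V_DS1) = I_D2 − I_D1, so λ = (1.83 − 1.57) / (1.57 × 2.91 − 1.83 × 1.36) = 0.26 / 2.08 = 0.125 V⁻¹.

λ = 0.125 V⁻¹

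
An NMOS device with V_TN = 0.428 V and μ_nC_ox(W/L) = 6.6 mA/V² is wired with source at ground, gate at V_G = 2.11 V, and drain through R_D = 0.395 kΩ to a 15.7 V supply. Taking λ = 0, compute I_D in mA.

V_GS = V_G = 2.11 V, so V_ov = 2.11 − 0.428 = 1.68 V.
Assume saturation: I_D = ½ k_n V_ov² = 0.5 × 6.6 × 1.68² = 9.34 mA, giving V_DS = V_DD − I_D R_D = 15.7 − 9.34 × 0.395 = 12 V.
V_DS = 12 V ≥ V_ov = 1.68 V, confirming saturation.

I_D = 9.34 mA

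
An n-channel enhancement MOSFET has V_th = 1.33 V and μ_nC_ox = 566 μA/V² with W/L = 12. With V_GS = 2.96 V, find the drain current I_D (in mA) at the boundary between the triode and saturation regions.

I_D = 9.02 mA

At the boundary V_DS = V_ov = V_GS − V_th = 2.96 − 1.33 = 1.63 V.
k_n = μ_nC_ox · (W/L) = 6.792 mA/V².
I_D = ½ k_n V_ov² = 0.5 × 6.792 × 1.63² = 9.02 mA.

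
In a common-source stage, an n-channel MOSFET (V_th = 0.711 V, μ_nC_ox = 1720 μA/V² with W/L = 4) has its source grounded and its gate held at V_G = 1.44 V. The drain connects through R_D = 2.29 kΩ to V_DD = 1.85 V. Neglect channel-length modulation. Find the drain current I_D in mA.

V_GS = V_G = 1.44 V, so V_ov = 1.44 − 0.711 = 0.729 V.
k_n = μ_nC_ox · (W/L) = 6.88 mA/V².
Assume saturation: I_D = ½ k_n V_ov² = 0.5 × 6.88 × 0.729² = 1.83 mA, giving V_DS = V_DD − I_D R_D = 1.85 − 1.83 × 2.29 = -2.34 V.
But -2.34 V < V_ov = 0.729 V, so the device is actually in triode.
In triode I_D = k_n[V_ov V_DS − ½ V_DS²] and I_D = (V_DD − V_DS)/R_D. Equating: 7.88 V_DS² − 12.49 V_DS + 1.85 = 0, giving V_DS = 0.165 V (the root below V_ov).
I_D = (1.85 − 0.165) / 2.29 = 0.736 mA.

I_D = 0.736 mA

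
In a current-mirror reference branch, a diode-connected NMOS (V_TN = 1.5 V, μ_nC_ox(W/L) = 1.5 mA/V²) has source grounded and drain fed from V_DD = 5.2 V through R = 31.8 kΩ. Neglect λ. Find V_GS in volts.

With gate tied to drain, V_GS = V_DS ≥ V_GS − V_TN, so the device is in saturation.
KCL at the drain: ½ k_n (V_GS − V_TN)² = (V_DD − V_GS)/R.
Let x = V_GS − 1.5. Then 23.9 x² + x − 3.7 = 0, giving x = 0.373 V (positive root), so V_GS = 1.87 V.
I_D = (V_DD − V_GS)/R = (5.2 − 1.87) / 31.8 = 0.105 mA.

V_GS = 1.87 V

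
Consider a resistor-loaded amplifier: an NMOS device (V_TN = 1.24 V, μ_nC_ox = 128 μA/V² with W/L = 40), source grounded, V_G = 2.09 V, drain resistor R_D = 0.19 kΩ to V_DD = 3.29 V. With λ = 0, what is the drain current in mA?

I_D = 1.85 mA

V_GS = V_G = 2.09 V, so V_ov = 2.09 − 1.24 = 0.85 V.
k_n = μ_nC_ox · (W/L) = 5.12 mA/V².
Assume saturation: I_D = ½ k_n V_ov² = 0.5 × 5.12 × 0.85² = 1.85 mA, giving V_DS = V_DD − I_D R_D = 3.29 − 1.85 × 0.19 = 2.94 V.
V_DS = 2.94 V ≥ V_ov = 0.85 V, confirming saturation.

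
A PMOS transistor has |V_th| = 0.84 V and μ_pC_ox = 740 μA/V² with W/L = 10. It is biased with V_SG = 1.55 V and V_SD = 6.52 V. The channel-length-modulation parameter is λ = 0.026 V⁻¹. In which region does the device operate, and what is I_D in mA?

k_p = μ_pC_ox · (W/L) = 7.4 mA/V².
V_ov = V_SG − |V_th| = 1.55 − 0.84 = 0.71 V.
Since V_SD = 6.52 V ≥ V_ov = 0.71 V, the device is in saturation.
I_D = ½ k_p V_ov² (1 + λ V_SD) = 0.5 × 7.4 × 0.71² × (1 + 0.026 × 6.52) = 2.18 mA.

Saturation; I_D = 2.18 mA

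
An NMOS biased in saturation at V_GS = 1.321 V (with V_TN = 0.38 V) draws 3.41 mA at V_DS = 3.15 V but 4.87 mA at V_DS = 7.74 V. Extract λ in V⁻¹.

With V_GS fixed, I_D ∝ (1 + λ V_DS) in saturation, so I_D2/I_D1 = (1 + λ V_DS2)/(1 + λ V_DS1).
4.87/3.41 = 1.428 = (1 + 7.74 λ)/(1 + 3.15 λ).
Solving: λ (I_D1 V_DS2 − I_D2 V_DS1) = I_D2 − I_D1, so λ = (4.87 − 3.41) / (3.41 × 7.74 − 4.87 × 3.15) = 1.46 / 11.1 = 0.132 V⁻¹.

λ = 0.132 V⁻¹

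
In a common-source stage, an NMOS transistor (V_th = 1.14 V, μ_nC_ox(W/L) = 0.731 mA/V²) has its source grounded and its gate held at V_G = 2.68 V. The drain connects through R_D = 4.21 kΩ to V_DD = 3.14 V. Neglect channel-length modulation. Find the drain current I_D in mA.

V_GS = V_G = 2.68 V, so V_ov = 2.68 − 1.14 = 1.54 V.
Assume saturation: I_D = ½ k_n V_ov² = 0.5 × 0.731 × 1.54² = 0.867 mA, giving V_DS = V_DD − I_D R_D = 3.14 − 0.867 × 4.21 = -0.509 V.
But -0.509 V < V_ov = 1.54 V, so the device is actually in triode.
In triode I_D = k_n[V_ov V_DS − ½ V_DS²] and I_D = (V_DD − V_DS)/R_D. Equating: 1.54 V_DS² − 5.739 V_DS + 3.14 = 0, giving V_DS = 0.666 V (the root below V_ov).
I_D = (3.14 − 0.666) / 4.21 = 0.588 mA.

I_D = 0.588 mA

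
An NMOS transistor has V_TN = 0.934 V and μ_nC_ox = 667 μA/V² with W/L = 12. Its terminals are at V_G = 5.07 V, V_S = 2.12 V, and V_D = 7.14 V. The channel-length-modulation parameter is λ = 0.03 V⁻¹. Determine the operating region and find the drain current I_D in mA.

V_GS = V_G − V_S = 5.07 − 2.12 = 2.95 V; V_DS = V_D − V_S = 7.14 − 2.12 = 5.02 V.
k_n = μ_nC_ox · (W/L) = 8.004 mA/V².
V_ov = V_GS − V_TN = 2.95 − 0.934 = 2.02 V.
Since V_DS = 5.02 V ≥ V_ov = 2.02 V, the device is in saturation.
I_D = ½ k_n V_ov² (1 + λ V_DS) = 0.5 × 8.004 × 2.02² × (1 + 0.03 × 5.02) = 18.7 mA.

Saturation; I_D = 18.7 mA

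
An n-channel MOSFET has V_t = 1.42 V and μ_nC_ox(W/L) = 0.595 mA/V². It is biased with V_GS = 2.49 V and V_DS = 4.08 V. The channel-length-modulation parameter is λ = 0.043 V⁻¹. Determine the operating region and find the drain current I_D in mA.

V_ov = V_GS − V_t = 2.49 − 1.42 = 1.07 V.
Since V_DS = 4.08 V ≥ V_ov = 1.07 V, the device is in saturation.
I_D = ½ k_n V_ov² (1 + λ V_DS) = 0.5 × 0.595 × 1.07² × (1 + 0.043 × 4.08) = 0.4 mA.

Saturation; I_D = 0.400 mA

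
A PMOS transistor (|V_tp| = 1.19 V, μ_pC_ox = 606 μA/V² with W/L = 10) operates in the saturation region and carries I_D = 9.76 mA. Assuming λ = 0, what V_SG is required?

V_SG = 2.98 V

k_p = μ_pC_ox · (W/L) = 6.06 mA/V².
In saturation I_D = ½ k_p (V_SG − |V_tp|)², so V_SG − |V_tp| = √(2 I_D / k_p) = √(2 × 9.76 / 6.06) = 1.79 V.
V_SG = 1.19 + 1.79 = 2.98 V.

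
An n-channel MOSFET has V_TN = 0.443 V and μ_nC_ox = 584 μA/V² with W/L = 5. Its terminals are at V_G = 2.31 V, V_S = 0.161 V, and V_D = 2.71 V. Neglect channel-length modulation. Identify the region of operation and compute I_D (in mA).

V_GS = V_G − V_S = 2.31 − 0.161 = 2.15 V; V_DS = V_D − V_S = 2.71 − 0.161 = 2.55 V.
k_n = μ_nC_ox · (W/L) = 2.92 mA/V².
V_ov = V_GS − V_TN = 2.15 − 0.443 = 1.71 V.
Since V_DS = 2.55 V ≥ V_ov = 1.71 V, the device is in saturation.
I_D = ½ k_n V_ov² = 0.5 × 2.92 × 1.71² = 4.25 mA.

Saturation; I_D = 4.25 mA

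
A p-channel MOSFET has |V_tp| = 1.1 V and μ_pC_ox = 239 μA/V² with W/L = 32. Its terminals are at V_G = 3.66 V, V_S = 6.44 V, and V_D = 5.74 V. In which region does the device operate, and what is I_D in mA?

Triode; I_D = 7.12 mA

V_SG = V_S − V_G = 6.44 − 3.66 = 2.78 V; V_SD = V_S − V_D = 6.44 − 5.74 = 0.7 V.
k_p = μ_pC_ox · (W/L) = 7.648 mA/V².
V_ov = V_SG − |V_tp| = 2.78 − 1.1 = 1.68 V.
Since V_SD = 0.7 V < V_ov = 1.68 V, the device is in the triode region.
I_D = k_p [V_ov · V_SD − ½ V_SD²] = 7.648 × [1.68 × 0.7 − 0.5 × 0.7²] = 7.12 mA.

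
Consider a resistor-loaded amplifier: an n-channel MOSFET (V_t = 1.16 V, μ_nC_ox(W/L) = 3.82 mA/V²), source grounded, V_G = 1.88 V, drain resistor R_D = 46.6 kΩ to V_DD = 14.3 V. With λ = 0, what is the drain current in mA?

V_GS = V_G = 1.88 V, so V_ov = 1.88 − 1.16 = 0.72 V.
Assume saturation: I_D = ½ k_n V_ov² = 0.5 × 3.82 × 0.72² = 0.99 mA, giving V_DS = V_DD − I_D R_D = 14.3 − 0.99 × 46.6 = -31.8 V.
But -31.8 V < V_ov = 0.72 V, so the device is actually in triode.
In triode I_D = k_n[V_ov V_DS − ½ V_DS²] and I_D = (V_DD − V_DS)/R_D. Equating: 89 V_DS² − 129.2 V_DS + 14.3 = 0, giving V_DS = 0.121 V (the root below V_ov).
I_D = (14.3 − 0.121) / 46.6 = 0.304 mA.

I_D = 0.304 mA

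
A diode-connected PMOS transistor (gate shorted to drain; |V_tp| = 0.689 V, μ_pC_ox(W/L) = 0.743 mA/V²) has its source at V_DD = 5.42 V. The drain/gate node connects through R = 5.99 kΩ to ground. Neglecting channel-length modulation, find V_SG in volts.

V_SG = 1.94 V

With gate tied to drain, V_SG = V_SD ≥ V_SG − |V_tp|, so the device is in saturation.
KCL at the drain: ½ k_p (V_SG − |V_tp|)² = (V_DD − V_SG)/R.
Let x = V_SG − 0.689. Then 2.23 x² + x − 4.731 = 0, giving x = 1.25 V (positive root), so V_SG = 1.94 V.
I_D = (V_DD − V_SG)/R = (5.42 − 1.94) / 5.99 = 0.581 mA.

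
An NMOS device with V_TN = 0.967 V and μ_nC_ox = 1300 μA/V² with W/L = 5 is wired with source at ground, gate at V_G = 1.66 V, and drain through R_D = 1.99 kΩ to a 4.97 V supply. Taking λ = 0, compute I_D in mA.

V_GS = V_G = 1.66 V, so V_ov = 1.66 − 0.967 = 0.693 V.
k_n = μ_nC_ox · (W/L) = 6.5 mA/V².
Assume saturation: I_D = ½ k_n V_ov² = 0.5 × 6.5 × 0.693² = 1.56 mA, giving V_DS = V_DD − I_D R_D = 4.97 − 1.56 × 1.99 = 1.86 V.
V_DS = 1.86 V ≥ V_ov = 0.693 V, confirming saturation.

I_D = 1.56 mA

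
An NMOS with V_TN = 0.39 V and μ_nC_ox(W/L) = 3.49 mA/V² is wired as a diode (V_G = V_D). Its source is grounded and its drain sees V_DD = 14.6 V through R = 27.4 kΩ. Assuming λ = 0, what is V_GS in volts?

V_GS = 0.925 V

With gate tied to drain, V_GS = V_DS ≥ V_GS − V_TN, so the device is in saturation.
KCL at the drain: ½ k_n (V_GS − V_TN)² = (V_DD − V_GS)/R.
Let x = V_GS − 0.39. Then 47.8 x² + x − 14.21 = 0, giving x = 0.535 V (positive root), so V_GS = 0.925 V.
I_D = (V_DD − V_GS)/R = (14.6 − 0.925) / 27.4 = 0.499 mA.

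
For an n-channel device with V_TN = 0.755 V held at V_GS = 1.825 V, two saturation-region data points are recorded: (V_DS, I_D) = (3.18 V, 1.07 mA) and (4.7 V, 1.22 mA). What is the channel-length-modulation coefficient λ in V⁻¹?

With V_GS fixed, I_D ∝ (1 + λ V_DS) in saturation, so I_D2/I_D1 = (1 + λ V_DS2)/(1 + λ V_DS1).
1.22/1.07 = 1.14 = (1 + 4.7 λ)/(1 + 3.18 λ).
Solving: λ (I_D1 V_DS2 − I_D2 V_DS1) = I_D2 − I_D1, so λ = (1.22 − 1.07) / (1.07 × 4.7 − 1.22 × 3.18) = 0.15 / 1.15 = 0.131 V⁻¹.

λ = 0.131 V⁻¹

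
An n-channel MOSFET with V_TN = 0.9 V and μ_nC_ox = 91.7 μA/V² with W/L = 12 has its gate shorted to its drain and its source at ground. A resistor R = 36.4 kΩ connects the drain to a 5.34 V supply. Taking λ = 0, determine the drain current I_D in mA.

I_D = 0.110 mA

With gate tied to drain, V_GS = V_DS ≥ V_GS − V_TN, so the device is in saturation.
k_n = μ_nC_ox · (W/L) = 1.1 mA/V².
KCL at the drain: ½ k_n (V_GS − V_TN)² = (V_DD − V_GS)/R.
Let x = V_GS − 0.9. Then 20 x² + x − 4.44 = 0, giving x = 0.447 V (positive root), so V_GS = 1.35 V.
I_D = (V_DD − V_GS)/R = (5.34 − 1.35) / 36.4 = 0.11 mA.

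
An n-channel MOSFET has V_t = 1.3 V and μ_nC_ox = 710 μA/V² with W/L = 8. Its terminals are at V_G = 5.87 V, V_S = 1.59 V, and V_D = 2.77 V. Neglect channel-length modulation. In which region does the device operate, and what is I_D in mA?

V_GS = V_G − V_S = 5.87 − 1.59 = 4.28 V; V_DS = V_D − V_S = 2.77 − 1.59 = 1.18 V.
k_n = μ_nC_ox · (W/L) = 5.68 mA/V².
V_ov = V_GS − V_t = 4.28 − 1.3 = 2.98 V.
Since V_DS = 1.18 V < V_ov = 2.98 V, the device is in the triode region.
I_D = k_n [V_ov · V_DS − ½ V_DS²] = 5.68 × [2.98 × 1.18 − 0.5 × 1.18²] = 16 mA.

Triode; I_D = 16.0 mA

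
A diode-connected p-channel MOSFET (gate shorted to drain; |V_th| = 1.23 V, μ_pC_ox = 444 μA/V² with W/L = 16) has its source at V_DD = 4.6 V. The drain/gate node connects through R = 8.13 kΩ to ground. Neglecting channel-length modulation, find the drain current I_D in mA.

With gate tied to drain, V_SG = V_SD ≥ V_SG − |V_th|, so the device is in saturation.
k_p = μ_pC_ox · (W/L) = 7.104 mA/V².
KCL at the drain: ½ k_p (V_SG − |V_th|)² = (V_DD − V_SG)/R.
Let x = V_SG − 1.23. Then 28.9 x² + x − 3.37 = 0, giving x = 0.325 V (positive root), so V_SG = 1.55 V.
I_D = (V_DD − V_SG)/R = (4.6 − 1.55) / 8.13 = 0.375 mA.

I_D = 0.375 mA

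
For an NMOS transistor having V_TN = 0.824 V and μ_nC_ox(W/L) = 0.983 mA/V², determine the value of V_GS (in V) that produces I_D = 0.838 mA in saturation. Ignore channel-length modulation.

V_GS = 2.13 V

In saturation I_D = ½ k_n (V_GS − V_TN)², so V_GS − V_TN = √(2 I_D / k_n) = √(2 × 0.838 / 0.983) = 1.31 V.
V_GS = 0.824 + 1.31 = 2.13 V.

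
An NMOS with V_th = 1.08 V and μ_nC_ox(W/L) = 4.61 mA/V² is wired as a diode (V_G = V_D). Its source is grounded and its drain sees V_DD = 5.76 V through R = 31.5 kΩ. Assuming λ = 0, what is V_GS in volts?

V_GS = 1.33 V

With gate tied to drain, V_GS = V_DS ≥ V_GS − V_th, so the device is in saturation.
KCL at the drain: ½ k_n (V_GS − V_th)² = (V_DD − V_GS)/R.
Let x = V_GS − 1.08. Then 72.6 x² + x − 4.68 = 0, giving x = 0.247 V (positive root), so V_GS = 1.33 V.
I_D = (V_DD − V_GS)/R = (5.76 − 1.33) / 31.5 = 0.141 mA.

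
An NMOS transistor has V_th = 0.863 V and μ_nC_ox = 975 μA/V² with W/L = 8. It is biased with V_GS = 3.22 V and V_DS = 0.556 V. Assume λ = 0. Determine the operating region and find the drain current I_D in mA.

Triode; I_D = 9.02 mA

k_n = μ_nC_ox · (W/L) = 7.8 mA/V².
V_ov = V_GS − V_th = 3.22 − 0.863 = 2.36 V.
Since V_DS = 0.556 V < V_ov = 2.36 V, the device is in the triode region.
I_D = k_n [V_ov · V_DS − ½ V_DS²] = 7.8 × [2.36 × 0.556 − 0.5 × 0.556²] = 9.02 mA.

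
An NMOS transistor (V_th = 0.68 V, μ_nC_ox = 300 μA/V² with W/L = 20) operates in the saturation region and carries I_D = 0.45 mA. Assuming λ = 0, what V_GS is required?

k_n = μ_nC_ox · (W/L) = 6 mA/V².
In saturation I_D = ½ k_n (V_GS − V_th)², so V_GS − V_th = √(2 I_D / k_n) = √(2 × 0.45 / 6) = 0.387 V.
V_GS = 0.68 + 0.387 = 1.07 V.

V_GS = 1.07 V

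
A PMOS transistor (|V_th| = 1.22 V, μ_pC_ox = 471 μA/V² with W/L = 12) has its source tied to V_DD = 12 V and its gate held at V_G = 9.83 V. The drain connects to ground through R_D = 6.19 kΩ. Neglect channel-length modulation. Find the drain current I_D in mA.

I_D = 1.86 mA

V_SG = V_DD − V_G = 12 − 9.83 = 2.17 V, so V_ov = 2.17 − 1.22 = 0.95 V.
k_p = μ_pC_ox · (W/L) = 5.652 mA/V².
Assume saturation: I_D = ½ k_p V_ov² = 0.5 × 5.652 × 0.95² = 2.55 mA, giving V_SD = V_DD − I_D R_D = 12 − 2.55 × 6.19 = -3.79 V.
But -3.79 V < V_ov = 0.95 V, so the device is actually in triode.
In triode I_D = k_p[V_ov V_SD − ½ V_SD²] and I_D = (V_DD − V_SD)/R_D. Equating: 17.5 V_SD² − 34.24 V_SD + 12 = 0, giving V_SD = 0.457 V (the root below V_ov).
I_D = (12 − 0.457) / 6.19 = 1.86 mA.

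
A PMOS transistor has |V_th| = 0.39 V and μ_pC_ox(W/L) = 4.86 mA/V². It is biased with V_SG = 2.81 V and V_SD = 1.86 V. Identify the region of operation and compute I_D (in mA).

V_ov = V_SG − |V_th| = 2.81 − 0.39 = 2.42 V.
Since V_SD = 1.86 V < V_ov = 2.42 V, the device is in the triode region.
I_D = k_p [V_ov · V_SD − ½ V_SD²] = 4.86 × [2.42 × 1.86 − 0.5 × 1.86²] = 13.5 mA.

Triode; I_D = 13.5 mA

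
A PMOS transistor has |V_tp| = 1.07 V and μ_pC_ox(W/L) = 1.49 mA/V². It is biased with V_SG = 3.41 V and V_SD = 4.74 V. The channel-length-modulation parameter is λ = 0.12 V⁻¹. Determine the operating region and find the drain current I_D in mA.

V_ov = V_SG − |V_tp| = 3.41 − 1.07 = 2.34 V.
Since V_SD = 4.74 V ≥ V_ov = 2.34 V, the device is in saturation.
I_D = ½ k_p V_ov² (1 + λ V_SD) = 0.5 × 1.49 × 2.34² × (1 + 0.12 × 4.74) = 6.4 mA.

Saturation; I_D = 6.40 mA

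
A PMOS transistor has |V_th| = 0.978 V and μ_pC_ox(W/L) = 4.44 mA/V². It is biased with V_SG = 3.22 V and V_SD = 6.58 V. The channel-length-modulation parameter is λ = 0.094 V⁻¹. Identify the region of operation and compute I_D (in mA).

Saturation; I_D = 18.1 mA

V_ov = V_SG − |V_th| = 3.22 − 0.978 = 2.24 V.
Since V_SD = 6.58 V ≥ V_ov = 2.24 V, the device is in saturation.
I_D = ½ k_p V_ov² (1 + λ V_SD) = 0.5 × 4.44 × 2.24² × (1 + 0.094 × 6.58) = 18.1 mA.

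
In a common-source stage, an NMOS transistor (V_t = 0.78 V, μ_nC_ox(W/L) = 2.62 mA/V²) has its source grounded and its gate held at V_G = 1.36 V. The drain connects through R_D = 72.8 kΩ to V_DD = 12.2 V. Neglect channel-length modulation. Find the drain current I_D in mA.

V_GS = V_G = 1.36 V, so V_ov = 1.36 − 0.78 = 0.58 V.
Assume saturation: I_D = ½ k_n V_ov² = 0.5 × 2.62 × 0.58² = 0.441 mA, giving V_DS = V_DD − I_D R_D = 12.2 − 0.441 × 72.8 = -19.9 V.
But -19.9 V < V_ov = 0.58 V, so the device is actually in triode.
In triode I_D = k_n[V_ov V_DS − ½ V_DS²] and I_D = (V_DD − V_DS)/R_D. Equating: 95.4 V_DS² − 111.6 V_DS + 12.2 = 0, giving V_DS = 0.122 V (the root below V_ov).
I_D = (12.2 − 0.122) / 72.8 = 0.166 mA.

I_D = 0.166 mA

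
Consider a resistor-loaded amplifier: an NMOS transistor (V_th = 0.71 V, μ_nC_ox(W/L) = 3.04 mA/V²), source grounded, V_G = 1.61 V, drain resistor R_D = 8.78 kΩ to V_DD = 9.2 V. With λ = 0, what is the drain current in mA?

V_GS = V_G = 1.61 V, so V_ov = 1.61 − 0.71 = 0.9 V.
Assume saturation: I_D = ½ k_n V_ov² = 0.5 × 3.04 × 0.9² = 1.23 mA, giving V_DS = V_DD − I_D R_D = 9.2 − 1.23 × 8.78 = -1.61 V.
But -1.61 V < V_ov = 0.9 V, so the device is actually in triode.
In triode I_D = k_n[V_ov V_DS − ½ V_DS²] and I_D = (V_DD − V_DS)/R_D. Equating: 13.3 V_DS² − 25.02 V_DS + 9.2 = 0, giving V_DS = 0.502 V (the root below V_ov).
I_D = (9.2 − 0.502) / 8.78 = 0.991 mA.

I_D = 0.991 mA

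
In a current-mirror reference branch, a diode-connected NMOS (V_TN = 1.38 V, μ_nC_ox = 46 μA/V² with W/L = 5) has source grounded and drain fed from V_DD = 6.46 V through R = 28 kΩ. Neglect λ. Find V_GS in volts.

With gate tied to drain, V_GS = V_DS ≥ V_GS − V_TN, so the device is in saturation.
k_n = μ_nC_ox · (W/L) = 0.23 mA/V².
KCL at the drain: ½ k_n (V_GS − V_TN)² = (V_DD − V_GS)/R.
Let x = V_GS − 1.38. Then 3.22 x² + x − 5.08 = 0, giving x = 1.11 V (positive root), so V_GS = 2.49 V.
I_D = (V_DD − V_GS)/R = (6.46 − 2.49) / 28 = 0.142 mA.

V_GS = 2.49 V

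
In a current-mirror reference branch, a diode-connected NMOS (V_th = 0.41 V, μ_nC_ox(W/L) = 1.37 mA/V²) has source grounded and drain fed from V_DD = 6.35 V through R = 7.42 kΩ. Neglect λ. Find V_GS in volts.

With gate tied to drain, V_GS = V_DS ≥ V_GS − V_th, so the device is in saturation.
KCL at the drain: ½ k_n (V_GS − V_th)² = (V_DD − V_GS)/R.
Let x = V_GS − 0.41. Then 5.08 x² + x − 5.94 = 0, giving x = 0.987 V (positive root), so V_GS = 1.4 V.
I_D = (V_DD − V_GS)/R = (6.35 − 1.4) / 7.42 = 0.668 mA.

V_GS = 1.40 V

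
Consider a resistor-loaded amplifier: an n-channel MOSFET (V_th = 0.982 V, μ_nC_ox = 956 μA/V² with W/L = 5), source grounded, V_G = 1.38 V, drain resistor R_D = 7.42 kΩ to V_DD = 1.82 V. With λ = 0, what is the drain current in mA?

I_D = 0.226 mA

V_GS = V_G = 1.38 V, so V_ov = 1.38 − 0.982 = 0.398 V.
k_n = μ_nC_ox · (W/L) = 4.78 mA/V².
Assume saturation: I_D = ½ k_n V_ov² = 0.5 × 4.78 × 0.398² = 0.379 mA, giving V_DS = V_DD − I_D R_D = 1.82 − 0.379 × 7.42 = -0.989 V.
But -0.989 V < V_ov = 0.398 V, so the device is actually in triode.
In triode I_D = k_n[V_ov V_DS − ½ V_DS²] and I_D = (V_DD − V_DS)/R_D. Equating: 17.7 V_DS² − 15.12 V_DS + 1.82 = 0, giving V_DS = 0.145 V (the root below V_ov).
I_D = (1.82 − 0.145) / 7.42 = 0.226 mA.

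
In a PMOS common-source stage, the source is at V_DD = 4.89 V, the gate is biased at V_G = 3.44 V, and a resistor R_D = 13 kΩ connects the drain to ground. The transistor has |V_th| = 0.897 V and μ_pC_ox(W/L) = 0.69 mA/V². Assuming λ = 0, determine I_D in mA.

V_SG = V_DD − V_G = 4.89 − 3.44 = 1.45 V, so V_ov = 1.45 − 0.897 = 0.553 V.
Assume saturation: I_D = ½ k_p V_ov² = 0.5 × 0.69 × 0.553² = 0.106 mA, giving V_SD = V_DD − I_D R_D = 4.89 − 0.106 × 13 = 3.52 V.
V_SD = 3.52 V ≥ V_ov = 0.553 V, confirming saturation.

I_D = 0.106 mA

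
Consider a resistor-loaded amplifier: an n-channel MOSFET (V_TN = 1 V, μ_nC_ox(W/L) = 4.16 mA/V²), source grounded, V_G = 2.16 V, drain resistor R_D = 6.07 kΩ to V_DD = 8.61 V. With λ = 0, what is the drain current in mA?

I_D = 1.36 mA

V_GS = V_G = 2.16 V, so V_ov = 2.16 − 1 = 1.16 V.
Assume saturation: I_D = ½ k_n V_ov² = 0.5 × 4.16 × 1.16² = 2.8 mA, giving V_DS = V_DD − I_D R_D = 8.61 − 2.8 × 6.07 = -8.38 V.
But -8.38 V < V_ov = 1.16 V, so the device is actually in triode.
In triode I_D = k_n[V_ov V_DS − ½ V_DS²] and I_D = (V_DD − V_DS)/R_D. Equating: 12.6 V_DS² − 30.29 V_DS + 8.61 = 0, giving V_DS = 0.329 V (the root below V_ov).
I_D = (8.61 − 0.329) / 6.07 = 1.36 mA.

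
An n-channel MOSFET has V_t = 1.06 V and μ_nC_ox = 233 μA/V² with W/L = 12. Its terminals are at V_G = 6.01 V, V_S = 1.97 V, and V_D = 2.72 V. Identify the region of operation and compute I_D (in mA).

Triode; I_D = 5.46 mA

V_GS = V_G − V_S = 6.01 − 1.97 = 4.04 V; V_DS = V_D − V_S = 2.72 − 1.97 = 0.75 V.
k_n = μ_nC_ox · (W/L) = 2.796 mA/V².
V_ov = V_GS − V_t = 4.04 − 1.06 = 2.98 V.
Since V_DS = 0.75 V < V_ov = 2.98 V, the device is in the triode region.
I_D = k_n [V_ov · V_DS − ½ V_DS²] = 2.796 × [2.98 × 0.75 − 0.5 × 0.75²] = 5.46 mA.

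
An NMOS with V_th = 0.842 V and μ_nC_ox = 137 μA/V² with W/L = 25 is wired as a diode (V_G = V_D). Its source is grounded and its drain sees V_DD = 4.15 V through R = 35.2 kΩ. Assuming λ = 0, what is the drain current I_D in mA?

I_D = 0.0876 mA

With gate tied to drain, V_GS = V_DS ≥ V_GS − V_th, so the device is in saturation.
k_n = μ_nC_ox · (W/L) = 3.425 mA/V².
KCL at the drain: ½ k_n (V_GS − V_th)² = (V_DD − V_GS)/R.
Let x = V_GS − 0.842. Then 60.3 x² + x − 3.308 = 0, giving x = 0.226 V (positive root), so V_GS = 1.07 V.
I_D = (V_DD − V_GS)/R = (4.15 − 1.07) / 35.2 = 0.0876 mA.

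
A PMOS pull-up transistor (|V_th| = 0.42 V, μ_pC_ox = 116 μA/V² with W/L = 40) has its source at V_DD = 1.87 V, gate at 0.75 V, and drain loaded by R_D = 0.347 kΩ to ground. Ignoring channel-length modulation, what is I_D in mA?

V_SG = V_DD − V_G = 1.87 − 0.75 = 1.12 V, so V_ov = 1.12 − 0.42 = 0.7 V.
k_p = μ_pC_ox · (W/L) = 4.64 mA/V².
Assume saturation: I_D = ½ k_p V_ov² = 0.5 × 4.64 × 0.7² = 1.14 mA, giving V_SD = V_DD − I_D R_D = 1.87 − 1.14 × 0.347 = 1.48 V.
V_SD = 1.48 V ≥ V_ov = 0.7 V, confirming saturation.

I_D = 1.14 mA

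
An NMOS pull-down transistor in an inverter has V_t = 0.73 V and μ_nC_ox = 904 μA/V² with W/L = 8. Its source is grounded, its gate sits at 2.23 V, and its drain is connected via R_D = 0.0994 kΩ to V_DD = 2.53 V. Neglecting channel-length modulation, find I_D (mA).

I_D = 8.14 mA

V_GS = V_G = 2.23 V, so V_ov = 2.23 − 0.73 = 1.5 V.
k_n = μ_nC_ox · (W/L) = 7.232 mA/V².
Assume saturation: I_D = ½ k_n V_ov² = 0.5 × 7.232 × 1.5² = 8.14 mA, giving V_DS = V_DD − I_D R_D = 2.53 − 8.14 × 0.0994 = 1.72 V.
V_DS = 1.72 V ≥ V_ov = 1.5 V, confirming saturation.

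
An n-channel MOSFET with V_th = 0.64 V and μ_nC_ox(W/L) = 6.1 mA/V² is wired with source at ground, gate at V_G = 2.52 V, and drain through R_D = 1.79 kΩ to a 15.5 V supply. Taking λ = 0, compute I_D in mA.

I_D = 8.13 mA

V_GS = V_G = 2.52 V, so V_ov = 2.52 − 0.64 = 1.88 V.
Assume saturation: I_D = ½ k_n V_ov² = 0.5 × 6.1 × 1.88² = 10.8 mA, giving V_DS = V_DD − I_D R_D = 15.5 − 10.8 × 1.79 = -3.8 V.
But -3.8 V < V_ov = 1.88 V, so the device is actually in triode.
In triode I_D = k_n[V_ov V_DS − ½ V_DS²] and I_D = (V_DD − V_DS)/R_D. Equating: 5.46 V_DS² − 21.53 V_DS + 15.5 = 0, giving V_DS = 0.948 V (the root below V_ov).
I_D = (15.5 − 0.948) / 1.79 = 8.13 mA.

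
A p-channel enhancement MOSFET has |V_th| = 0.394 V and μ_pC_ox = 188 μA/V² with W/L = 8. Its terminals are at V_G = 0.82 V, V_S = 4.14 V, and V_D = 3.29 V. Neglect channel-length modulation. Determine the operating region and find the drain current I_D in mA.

Triode; I_D = 3.20 mA

V_SG = V_S − V_G = 4.14 − 0.82 = 3.32 V; V_SD = V_S − V_D = 4.14 − 3.29 = 0.85 V.
k_p = μ_pC_ox · (W/L) = 1.504 mA/V².
V_ov = V_SG − |V_th| = 3.32 − 0.394 = 2.93 V.
Since V_SD = 0.85 V < V_ov = 2.93 V, the device is in the triode region.
I_D = k_p [V_ov · V_SD − ½ V_SD²] = 1.504 × [2.93 × 0.85 − 0.5 × 0.85²] = 3.2 mA.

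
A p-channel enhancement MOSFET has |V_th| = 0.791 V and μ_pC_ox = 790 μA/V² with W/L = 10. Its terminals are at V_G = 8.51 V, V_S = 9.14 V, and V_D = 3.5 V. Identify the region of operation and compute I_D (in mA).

Cutoff; I_D = 0 mA

V_SG = V_S − V_G = 9.14 − 8.51 = 0.63 V; V_SD = V_S − V_D = 9.14 − 3.5 = 5.64 V.
V_SG = 0.63 V < |V_th| = 0.791 V, so the transistor is in cutoff.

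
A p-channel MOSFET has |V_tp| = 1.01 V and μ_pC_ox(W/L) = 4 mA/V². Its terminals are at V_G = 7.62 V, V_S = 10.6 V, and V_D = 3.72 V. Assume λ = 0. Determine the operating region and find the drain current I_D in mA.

Saturation; I_D = 7.76 mA

V_SG = V_S − V_G = 10.6 − 7.62 = 2.98 V; V_SD = V_S − V_D = 10.6 − 3.72 = 6.88 V.
V_ov = V_SG − |V_tp| = 2.98 − 1.01 = 1.97 V.
Since V_SD = 6.88 V ≥ V_ov = 1.97 V, the device is in saturation.
I_D = ½ k_p V_ov² = 0.5 × 4 × 1.97² = 7.76 mA.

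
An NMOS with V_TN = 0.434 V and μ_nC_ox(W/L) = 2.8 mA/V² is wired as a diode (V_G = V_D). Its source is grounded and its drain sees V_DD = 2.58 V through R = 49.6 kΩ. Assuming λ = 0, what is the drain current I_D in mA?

I_D = 0.0399 mA

With gate tied to drain, V_GS = V_DS ≥ V_GS − V_TN, so the device is in saturation.
KCL at the drain: ½ k_n (V_GS − V_TN)² = (V_DD − V_GS)/R.
Let x = V_GS − 0.434. Then 69.4 x² + x − 2.146 = 0, giving x = 0.169 V (positive root), so V_GS = 0.603 V.
I_D = (V_DD − V_GS)/R = (2.58 − 0.603) / 49.6 = 0.0399 mA.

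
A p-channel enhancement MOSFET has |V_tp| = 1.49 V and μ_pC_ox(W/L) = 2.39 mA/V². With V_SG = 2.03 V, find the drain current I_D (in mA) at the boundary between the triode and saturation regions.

At the boundary V_SD = V_ov = V_SG − |V_tp| = 2.03 − 1.49 = 0.54 V.
I_D = ½ k_p V_ov² = 0.5 × 2.39 × 0.54² = 0.348 mA.

I_D = 0.348 mA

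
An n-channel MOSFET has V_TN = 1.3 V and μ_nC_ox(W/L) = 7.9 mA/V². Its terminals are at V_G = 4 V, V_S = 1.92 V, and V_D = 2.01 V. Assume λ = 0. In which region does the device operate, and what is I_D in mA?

Triode; I_D = 0.523 mA

V_GS = V_G − V_S = 4 − 1.92 = 2.08 V; V_DS = V_D − V_S = 2.01 − 1.92 = 0.09 V.
V_ov = V_GS − V_TN = 2.08 − 1.3 = 0.78 V.
Since V_DS = 0.09 V < V_ov = 0.78 V, the device is in the triode region.
I_D = k_n [V_ov · V_DS − ½ V_DS²] = 7.9 × [0.78 × 0.09 − 0.5 × 0.09²] = 0.523 mA.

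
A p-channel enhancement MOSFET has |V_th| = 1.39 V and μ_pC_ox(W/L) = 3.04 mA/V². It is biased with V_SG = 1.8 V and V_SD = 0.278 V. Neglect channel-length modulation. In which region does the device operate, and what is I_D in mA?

V_ov = V_SG − |V_th| = 1.8 − 1.39 = 0.41 V.
Since V_SD = 0.278 V < V_ov = 0.41 V, the device is in the triode region.
I_D = k_p [V_ov · V_SD − ½ V_SD²] = 3.04 × [0.41 × 0.278 − 0.5 × 0.278²] = 0.229 mA.

Triode; I_D = 0.229 mA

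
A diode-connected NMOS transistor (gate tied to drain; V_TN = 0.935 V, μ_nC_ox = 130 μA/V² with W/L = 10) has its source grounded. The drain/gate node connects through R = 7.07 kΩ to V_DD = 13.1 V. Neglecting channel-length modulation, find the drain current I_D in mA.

I_D = 1.51 mA

With gate tied to drain, V_GS = V_DS ≥ V_GS − V_TN, so the device is in saturation.
k_n = μ_nC_ox · (W/L) = 1.3 mA/V².
KCL at the drain: ½ k_n (V_GS − V_TN)² = (V_DD − V_GS)/R.
Let x = V_GS − 0.935. Then 4.6 x² + x − 12.16 = 0, giving x = 1.52 V (positive root), so V_GS = 2.46 V.
I_D = (V_DD − V_GS)/R = (13.1 − 2.46) / 7.07 = 1.51 mA.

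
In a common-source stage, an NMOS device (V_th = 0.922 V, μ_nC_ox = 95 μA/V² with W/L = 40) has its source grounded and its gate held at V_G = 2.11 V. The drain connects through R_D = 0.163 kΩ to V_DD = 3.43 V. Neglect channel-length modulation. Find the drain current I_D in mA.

I_D = 2.68 mA

V_GS = V_G = 2.11 V, so V_ov = 2.11 − 0.922 = 1.19 V.
k_n = μ_nC_ox · (W/L) = 3.8 mA/V².
Assume saturation: I_D = ½ k_n V_ov² = 0.5 × 3.8 × 1.19² = 2.68 mA, giving V_DS = V_DD − I_D R_D = 3.43 − 2.68 × 0.163 = 2.99 V.
V_DS = 2.99 V ≥ V_ov = 1.19 V, confirming saturation.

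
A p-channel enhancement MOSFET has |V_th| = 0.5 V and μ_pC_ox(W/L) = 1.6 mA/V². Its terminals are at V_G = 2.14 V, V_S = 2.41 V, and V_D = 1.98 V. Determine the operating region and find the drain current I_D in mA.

V_SG = V_S − V_G = 2.41 − 2.14 = 0.27 V; V_SD = V_S − V_D = 2.41 − 1.98 = 0.43 V.
V_SG = 0.27 V < |V_th| = 0.5 V, so the transistor is in cutoff.

Cutoff; I_D = 0 mA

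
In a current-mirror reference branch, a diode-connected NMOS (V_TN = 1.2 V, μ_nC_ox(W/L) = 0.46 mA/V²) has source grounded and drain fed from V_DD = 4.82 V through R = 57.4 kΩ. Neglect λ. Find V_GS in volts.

V_GS = 1.69 V

With gate tied to drain, V_GS = V_DS ≥ V_GS − V_TN, so the device is in saturation.
KCL at the drain: ½ k_n (V_GS − V_TN)² = (V_DD − V_GS)/R.
Let x = V_GS − 1.2. Then 13.2 x² + x − 3.62 = 0, giving x = 0.487 V (positive root), so V_GS = 1.69 V.
I_D = (V_DD − V_GS)/R = (4.82 − 1.69) / 57.4 = 0.0546 mA.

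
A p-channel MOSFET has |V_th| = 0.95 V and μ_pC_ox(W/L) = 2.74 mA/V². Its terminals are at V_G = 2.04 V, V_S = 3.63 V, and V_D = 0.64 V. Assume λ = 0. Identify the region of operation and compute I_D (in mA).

V_SG = V_S − V_G = 3.63 − 2.04 = 1.59 V; V_SD = V_S − V_D = 3.63 − 0.64 = 2.99 V.
V_ov = V_SG − |V_th| = 1.59 − 0.95 = 0.64 V.
Since V_SD = 2.99 V ≥ V_ov = 0.64 V, the device is in saturation.
I_D = ½ k_p V_ov² = 0.5 × 2.74 × 0.64² = 0.561 mA.

Saturation; I_D = 0.561 mA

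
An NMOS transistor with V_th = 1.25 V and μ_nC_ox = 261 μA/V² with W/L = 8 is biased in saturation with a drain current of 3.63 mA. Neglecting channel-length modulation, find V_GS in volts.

V_GS = 3.11 V

k_n = μ_nC_ox · (W/L) = 2.088 mA/V².
In saturation I_D = ½ k_n (V_GS − V_th)², so V_GS − V_th = √(2 I_D / k_n) = √(2 × 3.63 / 2.088) = 1.86 V.
V_GS = 1.25 + 1.86 = 3.11 V.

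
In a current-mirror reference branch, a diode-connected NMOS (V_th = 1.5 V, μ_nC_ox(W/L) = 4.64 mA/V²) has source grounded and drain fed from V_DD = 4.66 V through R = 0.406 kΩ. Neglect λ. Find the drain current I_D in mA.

I_D = 4.39 mA

With gate tied to drain, V_GS = V_DS ≥ V_GS − V_th, so the device is in saturation.
KCL at the drain: ½ k_n (V_GS − V_th)² = (V_DD − V_GS)/R.
Let x = V_GS − 1.5. Then 0.942 x² + x − 3.16 = 0, giving x = 1.38 V (positive root), so V_GS = 2.88 V.
I_D = (V_DD − V_GS)/R = (4.66 − 2.88) / 0.406 = 4.39 mA.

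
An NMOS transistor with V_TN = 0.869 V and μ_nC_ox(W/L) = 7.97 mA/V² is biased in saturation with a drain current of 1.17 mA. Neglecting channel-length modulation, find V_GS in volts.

V_GS = 1.41 V

In saturation I_D = ½ k_n (V_GS − V_TN)², so V_GS − V_TN = √(2 I_D / k_n) = √(2 × 1.17 / 7.97) = 0.542 V.
V_GS = 0.869 + 0.542 = 1.41 V.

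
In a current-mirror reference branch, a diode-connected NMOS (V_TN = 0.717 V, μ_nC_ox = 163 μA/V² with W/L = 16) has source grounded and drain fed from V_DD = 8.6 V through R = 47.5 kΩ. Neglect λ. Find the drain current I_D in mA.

I_D = 0.159 mA

With gate tied to drain, V_GS = V_DS ≥ V_GS − V_TN, so the device is in saturation.
k_n = μ_nC_ox · (W/L) = 2.608 mA/V².
KCL at the drain: ½ k_n (V_GS − V_TN)² = (V_DD − V_GS)/R.
Let x = V_GS − 0.717. Then 61.9 x² + x − 7.883 = 0, giving x = 0.349 V (positive root), so V_GS = 1.07 V.
I_D = (V_DD − V_GS)/R = (8.6 − 1.07) / 47.5 = 0.159 mA.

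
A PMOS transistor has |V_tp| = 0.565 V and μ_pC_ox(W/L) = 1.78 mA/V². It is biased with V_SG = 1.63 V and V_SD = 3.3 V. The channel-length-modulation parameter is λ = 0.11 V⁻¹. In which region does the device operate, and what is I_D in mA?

Saturation; I_D = 1.38 mA

V_ov = V_SG − |V_tp| = 1.63 − 0.565 = 1.06 V.
Since V_SD = 3.3 V ≥ V_ov = 1.06 V, the device is in saturation.
I_D = ½ k_p V_ov² (1 + λ V_SD) = 0.5 × 1.78 × 1.06² × (1 + 0.11 × 3.3) = 1.38 mA.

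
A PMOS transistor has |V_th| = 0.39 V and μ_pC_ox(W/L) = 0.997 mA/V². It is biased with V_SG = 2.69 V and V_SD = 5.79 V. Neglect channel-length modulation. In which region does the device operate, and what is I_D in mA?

Saturation; I_D = 2.64 mA

V_ov = V_SG − |V_th| = 2.69 − 0.39 = 2.3 V.
Since V_SD = 5.79 V ≥ V_ov = 2.3 V, the device is in saturation.
I_D = ½ k_p V_ov² = 0.5 × 0.997 × 2.3² = 2.64 mA.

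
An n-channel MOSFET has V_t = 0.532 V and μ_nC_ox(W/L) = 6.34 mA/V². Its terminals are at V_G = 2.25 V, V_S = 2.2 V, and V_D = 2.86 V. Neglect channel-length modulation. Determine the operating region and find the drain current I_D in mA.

Cutoff; I_D = 0 mA

V_GS = V_G − V_S = 2.25 − 2.2 = 0.05 V; V_DS = V_D − V_S = 2.86 − 2.2 = 0.66 V.
V_GS = 0.05 V < V_t = 0.532 V, so the transistor is in cutoff.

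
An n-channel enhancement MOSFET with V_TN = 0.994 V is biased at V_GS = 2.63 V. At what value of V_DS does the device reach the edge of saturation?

V_DS,sat = 1.64 V

The boundary between triode and saturation is V_DS = V_GS − V_TN = V_ov.
V_ov = 2.63 − 0.994 = 1.64 V.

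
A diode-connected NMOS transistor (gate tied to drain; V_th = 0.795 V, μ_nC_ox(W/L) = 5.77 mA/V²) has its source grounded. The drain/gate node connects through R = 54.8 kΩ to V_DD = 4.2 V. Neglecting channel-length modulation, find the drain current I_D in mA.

With gate tied to drain, V_GS = V_DS ≥ V_GS − V_th, so the device is in saturation.
KCL at the drain: ½ k_n (V_GS − V_th)² = (V_DD − V_GS)/R.
Let x = V_GS − 0.795. Then 158 x² + x − 3.405 = 0, giving x = 0.144 V (positive root), so V_GS = 0.939 V.
I_D = (V_DD − V_GS)/R = (4.2 − 0.939) / 54.8 = 0.0595 mA.

I_D = 0.0595 mA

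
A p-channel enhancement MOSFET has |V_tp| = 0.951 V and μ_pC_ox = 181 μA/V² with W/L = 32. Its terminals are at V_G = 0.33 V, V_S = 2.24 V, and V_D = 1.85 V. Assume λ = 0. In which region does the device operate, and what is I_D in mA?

V_SG = V_S − V_G = 2.24 − 0.33 = 1.91 V; V_SD = V_S − V_D = 2.24 − 1.85 = 0.39 V.
k_p = μ_pC_ox · (W/L) = 5.792 mA/V².
V_ov = V_SG − |V_tp| = 1.91 − 0.951 = 0.959 V.
Since V_SD = 0.39 V < V_ov = 0.959 V, the device is in the triode region.
I_D = k_p [V_ov · V_SD − ½ V_SD²] = 5.792 × [0.959 × 0.39 − 0.5 × 0.39²] = 1.73 mA.

Triode; I_D = 1.73 mA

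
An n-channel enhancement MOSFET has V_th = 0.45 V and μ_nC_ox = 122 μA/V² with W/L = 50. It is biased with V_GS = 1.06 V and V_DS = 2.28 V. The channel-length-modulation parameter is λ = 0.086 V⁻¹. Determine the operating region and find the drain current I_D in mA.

k_n = μ_nC_ox · (W/L) = 6.1 mA/V².
V_ov = V_GS − V_th = 1.06 − 0.45 = 0.61 V.
Since V_DS = 2.28 V ≥ V_ov = 0.61 V, the device is in saturation.
I_D = ½ k_n V_ov² (1 + λ V_DS) = 0.5 × 6.1 × 0.61² × (1 + 0.086 × 2.28) = 1.36 mA.

Saturation; I_D = 1.36 mA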